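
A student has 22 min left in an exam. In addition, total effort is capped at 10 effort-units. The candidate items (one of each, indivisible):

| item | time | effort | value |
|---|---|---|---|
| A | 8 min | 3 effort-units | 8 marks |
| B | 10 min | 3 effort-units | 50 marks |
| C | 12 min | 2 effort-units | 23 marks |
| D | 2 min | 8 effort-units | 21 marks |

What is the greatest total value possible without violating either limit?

73 marks

Feasible sets respecting both limits:
- B+C: time 22, effort 5, value 73
- A+B: time 18, effort 6, value 58
- B: time 10, effort 3, value 50
- C+D: time 14, effort 10, value 44
Best: 73 marks.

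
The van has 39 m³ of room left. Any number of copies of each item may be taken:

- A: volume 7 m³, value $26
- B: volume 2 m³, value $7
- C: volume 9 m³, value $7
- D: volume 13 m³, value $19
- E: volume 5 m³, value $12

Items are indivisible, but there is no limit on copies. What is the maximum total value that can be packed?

$144

Best value-per-unit is A at 26/7; filling with it alone gives 5×26 = 130.
Optimal mix: 5×A + 2×B → volume 39, value 144.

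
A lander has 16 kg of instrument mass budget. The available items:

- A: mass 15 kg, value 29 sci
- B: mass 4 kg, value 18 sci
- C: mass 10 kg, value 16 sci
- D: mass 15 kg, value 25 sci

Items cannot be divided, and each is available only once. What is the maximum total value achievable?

Check high-value combinations within 16 kg:
- B+C: mass 4+10=14, value 18+16=34
- A: mass 15, value 29
- D: mass 15, value 25
Best: 34 sci.

34 sci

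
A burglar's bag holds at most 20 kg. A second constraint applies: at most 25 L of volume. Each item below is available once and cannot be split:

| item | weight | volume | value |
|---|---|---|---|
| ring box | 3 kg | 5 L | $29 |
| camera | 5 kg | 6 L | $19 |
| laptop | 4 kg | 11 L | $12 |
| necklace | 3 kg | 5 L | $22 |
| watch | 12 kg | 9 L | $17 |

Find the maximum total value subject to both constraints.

Feasible sets respecting both limits:
- ring box+camera+necklace: weight 11, volume 16, value 70
- ring box+necklace+watch: weight 18, volume 19, value 68
- ring box+camera+watch: weight 20, volume 20, value 65
Best: $70.

$70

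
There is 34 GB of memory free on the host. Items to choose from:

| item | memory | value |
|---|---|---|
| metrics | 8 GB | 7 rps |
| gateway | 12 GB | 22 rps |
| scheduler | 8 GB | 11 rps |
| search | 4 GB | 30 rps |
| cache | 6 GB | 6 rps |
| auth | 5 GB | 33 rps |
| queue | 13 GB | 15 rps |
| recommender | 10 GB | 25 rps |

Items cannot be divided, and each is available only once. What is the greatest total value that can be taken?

110 rps

Check high-value combinations within 34 GB:
- gateway+search+auth+recommender: memory 12+4+5+10=31, value 22+30+33+25=110
- scheduler+search+cache+auth+recommender: memory 8+4+6+5+10=33, value 11+30+6+33+25=105
- search+auth+queue+recommender: memory 4+5+13+10=32, value 30+33+15+25=103
- metrics+search+cache+auth+recommender: memory 8+4+6+5+10=33, value 7+30+6+33+25=101
- gateway+search+auth+queue: memory 12+4+5+13=34, value 22+30+33+15=100
Best: 110 rps.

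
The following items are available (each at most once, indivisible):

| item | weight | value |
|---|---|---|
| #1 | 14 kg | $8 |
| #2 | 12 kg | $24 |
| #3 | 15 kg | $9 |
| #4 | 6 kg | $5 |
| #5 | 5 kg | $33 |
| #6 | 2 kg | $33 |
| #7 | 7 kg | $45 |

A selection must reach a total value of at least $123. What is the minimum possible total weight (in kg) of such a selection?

Subsets with value ≥ 123, sorted by total weight:
- #2+#5+#6+#7: weight 26, value 135
- #2+#4+#5+#6+#7: weight 32, value 140
Minimum weight: 26 kg.

26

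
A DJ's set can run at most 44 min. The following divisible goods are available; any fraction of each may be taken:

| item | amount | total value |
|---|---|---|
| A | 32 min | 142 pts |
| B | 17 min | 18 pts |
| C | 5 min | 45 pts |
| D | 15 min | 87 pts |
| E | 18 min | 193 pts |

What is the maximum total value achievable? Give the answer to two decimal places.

Take in order of value per unit:
- E (193/18 per unit): all 18 → value 193, running total 193.00
- C (45/5 per unit): all 5 → value 45, running total 238.00
- D (87/15 per unit): all 15 → value 87, running total 325.00
- A (142/32 per unit): 6 of 32 → value 6×142/32 = 26.6250, running total 351.63
Total 351.63.

351.63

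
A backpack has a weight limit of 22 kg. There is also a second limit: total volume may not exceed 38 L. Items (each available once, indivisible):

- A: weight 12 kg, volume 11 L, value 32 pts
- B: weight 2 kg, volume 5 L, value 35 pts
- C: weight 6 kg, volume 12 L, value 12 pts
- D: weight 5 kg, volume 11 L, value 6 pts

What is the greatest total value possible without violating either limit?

Feasible sets respecting both limits:
- A+B+C: weight 20, volume 28, value 79
- A+B+D: weight 19, volume 27, value 73
- A+B: weight 14, volume 16, value 67
- B+C+D: weight 13, volume 28, value 53
Best: 79 pts.

79 pts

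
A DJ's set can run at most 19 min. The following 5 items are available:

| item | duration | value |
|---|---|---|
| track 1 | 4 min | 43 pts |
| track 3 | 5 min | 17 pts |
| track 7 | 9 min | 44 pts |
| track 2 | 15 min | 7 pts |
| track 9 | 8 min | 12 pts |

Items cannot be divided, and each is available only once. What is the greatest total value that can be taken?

This is a 0/1 knapsack; check combinations near the capacity.
- track 1+track 3+track 7: duration 4+5+9=18, value 43+17+44=104
- track 1+track 7: duration 4+9=13, value 43+44=87
- track 1+track 3+track 9: duration 4+5+8=17, value 43+17+12=72
- track 3+track 7: duration 5+9=14, value 17+44=61
- track 1+track 3: duration 4+5=9, value 43+17=60
Best: 104 pts.

104 pts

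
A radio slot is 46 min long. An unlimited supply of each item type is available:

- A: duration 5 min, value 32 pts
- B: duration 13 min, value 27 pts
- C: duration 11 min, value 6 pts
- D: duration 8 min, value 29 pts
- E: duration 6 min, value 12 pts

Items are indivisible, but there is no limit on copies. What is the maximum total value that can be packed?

Best value-per-unit is A at 32/5, and filling with it alone uses duration 9×5=45. No mix of the others beats 9×32 = 288.

288 pts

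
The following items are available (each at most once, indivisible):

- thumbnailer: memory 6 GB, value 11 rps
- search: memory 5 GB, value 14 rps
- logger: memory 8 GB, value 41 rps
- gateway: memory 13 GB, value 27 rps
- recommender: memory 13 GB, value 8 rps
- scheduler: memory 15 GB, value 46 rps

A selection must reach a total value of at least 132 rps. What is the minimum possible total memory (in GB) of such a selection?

Subsets with value ≥ 132, sorted by total memory:
- thumbnailer+search+logger+gateway+scheduler: memory 47, value 139
- search+logger+gateway+recommender+scheduler: memory 54, value 136
Minimum memory: 47 GB.

47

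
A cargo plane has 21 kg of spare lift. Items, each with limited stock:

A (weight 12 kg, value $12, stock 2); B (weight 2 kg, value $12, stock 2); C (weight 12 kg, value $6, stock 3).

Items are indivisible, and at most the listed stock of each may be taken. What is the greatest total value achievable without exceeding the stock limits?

Best selections within weight 21 and stock limits:
- 1×A + 2×B: weight 16, value 36
- 2×B + 1×C: weight 16, value 30
Best: $36.

$36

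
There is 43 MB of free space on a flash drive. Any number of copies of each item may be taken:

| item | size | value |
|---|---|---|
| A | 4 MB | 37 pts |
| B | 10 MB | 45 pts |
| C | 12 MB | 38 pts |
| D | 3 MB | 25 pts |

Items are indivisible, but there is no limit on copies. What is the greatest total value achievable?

Best value-per-unit is A at 37/4; filling with it alone gives 10×37 = 370.
Optimal mix: 10×A + 1×D → size 43, value 395.

395 pts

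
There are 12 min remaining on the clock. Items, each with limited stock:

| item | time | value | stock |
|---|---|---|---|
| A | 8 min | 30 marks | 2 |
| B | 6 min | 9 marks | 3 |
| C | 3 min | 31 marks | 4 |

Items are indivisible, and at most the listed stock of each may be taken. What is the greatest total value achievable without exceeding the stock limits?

Best selections within time 12 and stock limits:
- 4×C: time 12, value 124
- 3×C: time 9, value 93
- 1×B + 2×C: time 12, value 71
- 2×C: time 6, value 62
Best: 124 marks.

124 marks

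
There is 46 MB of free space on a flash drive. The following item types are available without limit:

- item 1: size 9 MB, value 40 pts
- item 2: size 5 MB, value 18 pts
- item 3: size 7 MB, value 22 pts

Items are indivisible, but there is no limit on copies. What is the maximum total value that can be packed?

200 pts

Best value-per-unit is item 1 at 40/9, and filling with it alone uses size 5×9=45. No mix of the others beats 5×40 = 200.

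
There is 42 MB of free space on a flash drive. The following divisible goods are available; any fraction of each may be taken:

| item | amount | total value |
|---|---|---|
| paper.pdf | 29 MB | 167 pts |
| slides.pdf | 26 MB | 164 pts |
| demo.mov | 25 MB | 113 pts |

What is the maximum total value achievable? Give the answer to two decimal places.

Take in order of value per unit:
- slides.pdf (164/26 per unit): all 26 → value 164, running total 164.00
- paper.pdf (167/29 per unit): 16 of 29 → value 16×167/29 = 92.1379, running total 256.14
Total 256.14.

256.14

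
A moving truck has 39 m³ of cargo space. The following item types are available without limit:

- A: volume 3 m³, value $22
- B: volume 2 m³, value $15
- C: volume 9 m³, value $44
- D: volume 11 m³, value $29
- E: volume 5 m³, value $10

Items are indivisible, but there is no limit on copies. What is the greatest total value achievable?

$292

Best value-per-unit is B at 15/2; filling with it alone gives 19×15 = 285.
Optimal mix: 1×A + 18×B → volume 39, value 292.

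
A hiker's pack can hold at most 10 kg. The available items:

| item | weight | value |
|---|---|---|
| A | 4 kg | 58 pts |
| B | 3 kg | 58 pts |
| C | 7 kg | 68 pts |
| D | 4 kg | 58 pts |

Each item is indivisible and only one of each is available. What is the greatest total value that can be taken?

This is a 0/1 knapsack; check combinations near the capacity.
- B+C: weight 3+7=10, value 58+68=126
- A+B: weight 4+3=7, value 58+58=116
- B+D: weight 3+4=7, value 58+58=116
Best: 126 pts.

126 pts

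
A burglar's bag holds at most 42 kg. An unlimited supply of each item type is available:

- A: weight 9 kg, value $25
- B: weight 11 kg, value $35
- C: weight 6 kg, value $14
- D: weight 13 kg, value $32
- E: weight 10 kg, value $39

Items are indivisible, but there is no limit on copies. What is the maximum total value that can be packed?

Best value-per-unit is E at 39/10, and filling with it alone uses weight 4×10=40. No mix of the others beats 4×39 = 156.

$156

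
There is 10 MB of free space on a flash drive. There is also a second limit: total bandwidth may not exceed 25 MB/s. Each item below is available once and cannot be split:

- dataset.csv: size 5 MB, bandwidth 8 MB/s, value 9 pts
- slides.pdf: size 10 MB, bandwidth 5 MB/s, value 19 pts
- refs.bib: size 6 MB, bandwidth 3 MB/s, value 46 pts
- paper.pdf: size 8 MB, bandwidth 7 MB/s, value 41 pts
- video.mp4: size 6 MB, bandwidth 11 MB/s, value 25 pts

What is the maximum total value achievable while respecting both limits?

46 pts

Feasible sets respecting both limits:
- refs.bib: size 6, bandwidth 3, value 46
- paper.pdf: size 8, bandwidth 7, value 41
- video.mp4: size 6, bandwidth 11, value 25
Best: 46 pts.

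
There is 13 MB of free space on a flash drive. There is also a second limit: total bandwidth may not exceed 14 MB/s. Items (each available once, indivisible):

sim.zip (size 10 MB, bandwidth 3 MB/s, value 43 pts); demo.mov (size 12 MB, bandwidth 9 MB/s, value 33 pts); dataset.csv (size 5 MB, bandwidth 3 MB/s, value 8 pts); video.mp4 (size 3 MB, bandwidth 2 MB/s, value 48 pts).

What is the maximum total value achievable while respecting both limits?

91 pts

Feasible sets respecting both limits:
- sim.zip+video.mp4: size 13, bandwidth 5, value 91
- dataset.csv+video.mp4: size 8, bandwidth 5, value 56
- video.mp4: size 3, bandwidth 2, value 48
Best: 91 pts.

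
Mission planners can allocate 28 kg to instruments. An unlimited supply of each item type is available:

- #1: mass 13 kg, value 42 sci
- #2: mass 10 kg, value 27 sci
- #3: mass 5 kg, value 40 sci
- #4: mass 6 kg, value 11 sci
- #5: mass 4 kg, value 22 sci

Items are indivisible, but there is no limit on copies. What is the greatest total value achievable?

204 sci

Best value-per-unit is #3 at 40/5; filling with it alone gives 5×40 = 200.
Optimal mix: 4×#3 + 2×#5 → mass 28, value 204.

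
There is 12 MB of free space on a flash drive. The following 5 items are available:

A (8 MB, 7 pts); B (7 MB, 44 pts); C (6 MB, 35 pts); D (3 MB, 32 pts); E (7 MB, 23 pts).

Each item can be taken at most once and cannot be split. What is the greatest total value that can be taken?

76 pts

Check high-value combinations within 12 MB:
- B+D: size 7+3=10, value 44+32=76
- C+D: size 6+3=9, value 35+32=67
- D+E: size 3+7=10, value 32+23=55
- B: size 7, value 44
Best: 76 pts.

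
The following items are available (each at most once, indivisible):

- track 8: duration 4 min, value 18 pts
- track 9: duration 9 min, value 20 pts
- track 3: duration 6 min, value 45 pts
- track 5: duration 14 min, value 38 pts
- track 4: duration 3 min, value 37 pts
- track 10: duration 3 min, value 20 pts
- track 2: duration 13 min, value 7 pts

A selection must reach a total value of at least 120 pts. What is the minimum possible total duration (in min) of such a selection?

16

Subsets with value ≥ 120, sorted by total duration:
- track 8+track 3+track 4+track 10: duration 16, value 120
- track 9+track 3+track 4+track 10: duration 21, value 122
Minimum duration: 16 min.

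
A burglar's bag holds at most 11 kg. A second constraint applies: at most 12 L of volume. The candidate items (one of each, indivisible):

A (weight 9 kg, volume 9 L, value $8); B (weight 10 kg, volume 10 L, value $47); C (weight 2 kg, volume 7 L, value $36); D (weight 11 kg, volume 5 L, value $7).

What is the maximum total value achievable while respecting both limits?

$47

Feasible sets respecting both limits:
- B: weight 10, volume 10, value 47
- C: weight 2, volume 7, value 36
- A: weight 9, volume 9, value 8
Best: $47.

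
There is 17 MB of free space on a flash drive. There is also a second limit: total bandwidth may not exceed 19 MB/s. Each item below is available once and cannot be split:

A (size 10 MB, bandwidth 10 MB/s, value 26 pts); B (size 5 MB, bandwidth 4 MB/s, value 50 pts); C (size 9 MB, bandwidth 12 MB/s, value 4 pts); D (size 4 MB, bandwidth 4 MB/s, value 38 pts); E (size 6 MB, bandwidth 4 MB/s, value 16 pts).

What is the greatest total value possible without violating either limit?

104 pts

Feasible sets respecting both limits:
- B+D+E: size 15, bandwidth 12, value 104
- B+D: size 9, bandwidth 8, value 88
- A+B: size 15, bandwidth 14, value 76
Best: 104 pts.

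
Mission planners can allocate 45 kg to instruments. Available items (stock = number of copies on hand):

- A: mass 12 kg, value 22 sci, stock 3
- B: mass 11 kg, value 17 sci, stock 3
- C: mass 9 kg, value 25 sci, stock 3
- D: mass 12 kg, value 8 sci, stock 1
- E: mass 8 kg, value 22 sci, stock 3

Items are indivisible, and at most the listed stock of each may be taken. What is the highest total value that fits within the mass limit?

119 sci

Top feasible selections:
- 3×C + 2×E: mass 43, value 119
- 2×C + 3×E: mass 42, value 116
- 1×A + 1×C + 3×E: mass 45, value 113
Best: 119 sci.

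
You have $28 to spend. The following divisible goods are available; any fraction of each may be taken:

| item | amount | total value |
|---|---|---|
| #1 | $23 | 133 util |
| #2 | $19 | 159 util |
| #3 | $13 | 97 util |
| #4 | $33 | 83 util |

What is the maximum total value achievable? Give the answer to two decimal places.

226.15

Take in order of value per unit:
- #2 (159/19 per unit): all 19 → value 159, running total 159.00
- #3 (97/13 per unit): 9 of 13 → value 9×97/13 = 67.1538, running total 226.15
Total 226.15.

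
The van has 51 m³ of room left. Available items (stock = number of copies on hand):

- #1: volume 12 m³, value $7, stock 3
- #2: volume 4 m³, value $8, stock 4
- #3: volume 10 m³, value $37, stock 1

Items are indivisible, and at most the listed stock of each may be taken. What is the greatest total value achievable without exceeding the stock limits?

$83

Best selections within volume 51 and stock limits:
- 2×#1 + 4×#2 + 1×#3: volume 50, value 83
- 1×#1 + 4×#2 + 1×#3: volume 38, value 76
- 2×#1 + 3×#2 + 1×#3: volume 46, value 75
Best: $83.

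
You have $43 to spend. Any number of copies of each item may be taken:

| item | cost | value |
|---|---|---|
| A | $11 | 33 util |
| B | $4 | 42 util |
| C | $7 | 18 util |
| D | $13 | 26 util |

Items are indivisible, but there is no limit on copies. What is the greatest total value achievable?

Best value-per-unit is B at 42/4, and filling with it alone uses cost 10×4=40. No mix of the others beats 10×42 = 420.

420 util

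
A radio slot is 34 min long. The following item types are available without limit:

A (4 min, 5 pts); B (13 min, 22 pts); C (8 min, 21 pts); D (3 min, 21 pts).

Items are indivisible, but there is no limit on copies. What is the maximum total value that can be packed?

231 pts

Best value-per-unit is D at 21/3, and filling with it alone uses duration 11×3=33. No mix of the others beats 11×21 = 231.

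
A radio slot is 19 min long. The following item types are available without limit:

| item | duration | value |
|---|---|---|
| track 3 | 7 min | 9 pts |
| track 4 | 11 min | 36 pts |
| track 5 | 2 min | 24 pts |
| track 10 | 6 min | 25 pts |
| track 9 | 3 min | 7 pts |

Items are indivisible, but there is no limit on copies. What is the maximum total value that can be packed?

216 pts

Best value-per-unit is track 5 at 24/2, and filling with it alone uses duration 9×2=18. No mix of the others beats 9×24 = 216.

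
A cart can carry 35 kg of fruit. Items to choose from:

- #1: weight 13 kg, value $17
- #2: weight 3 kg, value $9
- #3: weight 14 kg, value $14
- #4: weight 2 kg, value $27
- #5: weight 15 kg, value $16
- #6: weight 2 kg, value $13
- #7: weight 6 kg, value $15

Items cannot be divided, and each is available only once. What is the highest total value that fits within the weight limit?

$82

This is a 0/1 knapsack; check combinations near the capacity.
- #1+#2+#4+#5+#6: weight 13+3+2+15+2=35, value 17+9+27+16+13=82
- #1+#2+#4+#6+#7: weight 13+3+2+2+6=26, value 17+9+27+13+15=81
- #2+#4+#5+#6+#7: weight 3+2+15+2+6=28, value 9+27+16+13+15=80
- #1+#2+#3+#4+#6: weight 13+3+14+2+2=34, value 17+9+14+27+13=80
Best: $82.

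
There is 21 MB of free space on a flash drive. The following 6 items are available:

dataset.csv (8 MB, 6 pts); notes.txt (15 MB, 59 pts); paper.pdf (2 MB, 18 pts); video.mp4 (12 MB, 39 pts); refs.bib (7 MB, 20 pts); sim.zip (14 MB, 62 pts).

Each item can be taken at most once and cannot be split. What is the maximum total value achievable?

Check high-value combinations within 21 MB:
- refs.bib+sim.zip: size 7+14=21, value 20+62=82
- paper.pdf+sim.zip: size 2+14=16, value 18+62=80
- notes.txt+paper.pdf: size 15+2=17, value 59+18=77
Best: 82 pts.

82 pts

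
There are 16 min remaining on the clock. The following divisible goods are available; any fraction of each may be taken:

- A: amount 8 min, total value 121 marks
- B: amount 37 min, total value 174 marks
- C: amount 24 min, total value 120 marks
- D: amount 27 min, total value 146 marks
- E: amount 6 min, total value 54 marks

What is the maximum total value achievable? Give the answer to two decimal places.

185.81

Take in order of value per unit:
- A (121/8 per unit): all 8 → value 121, running total 121.00
- E (54/6 per unit): all 6 → value 54, running total 175.00
- D (146/27 per unit): 2 of 27 → value 2×146/27 = 10.8148, running total 185.81
Total 185.81.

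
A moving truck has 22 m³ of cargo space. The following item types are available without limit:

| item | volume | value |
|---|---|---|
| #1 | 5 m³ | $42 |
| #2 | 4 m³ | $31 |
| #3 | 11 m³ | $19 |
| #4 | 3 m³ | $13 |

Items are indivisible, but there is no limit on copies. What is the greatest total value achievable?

$177

Best value-per-unit is #1 at 42/5; filling with it alone gives 4×42 = 168.
Optimal mix: 2×#1 + 3×#2 → volume 22, value 177.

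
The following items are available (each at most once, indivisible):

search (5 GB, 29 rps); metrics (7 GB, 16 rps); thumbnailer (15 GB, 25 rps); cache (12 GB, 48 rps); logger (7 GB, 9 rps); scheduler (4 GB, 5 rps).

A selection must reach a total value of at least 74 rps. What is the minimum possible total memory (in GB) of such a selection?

Subsets with value ≥ 74, sorted by total memory:
- search+cache: memory 17, value 77
- search+cache+scheduler: memory 21, value 82
- search+metrics+cache: memory 24, value 93
Minimum memory: 17 GB.

17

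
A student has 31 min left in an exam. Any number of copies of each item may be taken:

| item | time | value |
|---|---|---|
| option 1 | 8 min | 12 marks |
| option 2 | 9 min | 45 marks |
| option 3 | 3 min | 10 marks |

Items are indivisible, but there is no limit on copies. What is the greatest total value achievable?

145 marks

Best value-per-unit is option 2 at 45/9; filling with it alone gives 3×45 = 135.
Optimal mix: 3×option 2 + 1×option 3 → time 30, value 145.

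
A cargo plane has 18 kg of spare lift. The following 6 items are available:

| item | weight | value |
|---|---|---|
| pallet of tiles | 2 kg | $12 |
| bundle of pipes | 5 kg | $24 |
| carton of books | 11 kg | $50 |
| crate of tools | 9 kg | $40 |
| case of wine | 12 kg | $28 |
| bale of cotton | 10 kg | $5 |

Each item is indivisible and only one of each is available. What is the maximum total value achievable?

Check high-value combinations within 18 kg:
- pallet of tiles+bundle of pipes+carton of books: weight 2+5+11=18, value 12+24+50=86
- pallet of tiles+bundle of pipes+crate of tools: weight 2+5+9=16, value 12+24+40=76
- bundle of pipes+carton of books: weight 5+11=16, value 24+50=74
Best: $86.

$86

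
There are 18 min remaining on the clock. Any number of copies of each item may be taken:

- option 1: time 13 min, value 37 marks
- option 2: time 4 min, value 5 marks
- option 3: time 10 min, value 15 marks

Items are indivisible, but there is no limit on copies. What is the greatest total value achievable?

42 marks

Best value-per-unit is option 1 at 37/13; filling with it alone gives 1×37 = 37.
Optimal mix: 1×option 1 + 1×option 2 → time 17, value 42.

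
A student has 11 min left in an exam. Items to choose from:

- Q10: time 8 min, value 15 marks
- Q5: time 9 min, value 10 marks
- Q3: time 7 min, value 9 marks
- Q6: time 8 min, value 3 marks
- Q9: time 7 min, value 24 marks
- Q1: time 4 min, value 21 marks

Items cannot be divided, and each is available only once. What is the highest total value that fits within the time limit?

45 marks

Check high-value combinations within 11 min:
- Q9+Q1: time 7+4=11, value 24+21=45
- Q3+Q1: time 7+4=11, value 9+21=30
- Q9: time 7, value 24
- Q1: time 4, value 21
- Q10: time 8, value 15
Best: 45 marks.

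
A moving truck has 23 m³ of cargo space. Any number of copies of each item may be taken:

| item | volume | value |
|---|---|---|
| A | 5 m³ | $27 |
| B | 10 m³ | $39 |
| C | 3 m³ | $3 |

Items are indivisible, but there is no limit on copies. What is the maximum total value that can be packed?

$111

Best value-per-unit is A at 27/5; filling with it alone gives 4×27 = 108.
Optimal mix: 4×A + 1×C → volume 23, value 111.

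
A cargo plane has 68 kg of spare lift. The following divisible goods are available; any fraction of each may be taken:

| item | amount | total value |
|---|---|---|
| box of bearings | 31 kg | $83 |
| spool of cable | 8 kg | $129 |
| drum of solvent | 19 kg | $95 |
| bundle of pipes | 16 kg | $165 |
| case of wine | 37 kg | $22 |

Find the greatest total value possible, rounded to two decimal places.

455.94

Take in order of value per unit:
- spool of cable (129/8 per unit): all 8 → value 129, running total 129.00
- bundle of pipes (165/16 per unit): all 16 → value 165, running total 294.00
- drum of solvent (95/19 per unit): all 19 → value 95, running total 389.00
- box of bearings (83/31 per unit): 25 of 31 → value 25×83/31 = 66.9355, running total 455.94
Total 455.94.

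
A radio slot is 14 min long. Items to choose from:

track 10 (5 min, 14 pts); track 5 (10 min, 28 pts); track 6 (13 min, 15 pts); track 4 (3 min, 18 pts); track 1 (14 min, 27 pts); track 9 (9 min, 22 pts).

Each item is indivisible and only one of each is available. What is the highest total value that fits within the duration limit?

This is a 0/1 knapsack; check combinations near the capacity.
- track 5+track 4: duration 10+3=13, value 28+18=46
- track 4+track 9: duration 3+9=12, value 18+22=40
- track 10+track 9: duration 5+9=14, value 14+22=36
Best: 46 pts.

46 pts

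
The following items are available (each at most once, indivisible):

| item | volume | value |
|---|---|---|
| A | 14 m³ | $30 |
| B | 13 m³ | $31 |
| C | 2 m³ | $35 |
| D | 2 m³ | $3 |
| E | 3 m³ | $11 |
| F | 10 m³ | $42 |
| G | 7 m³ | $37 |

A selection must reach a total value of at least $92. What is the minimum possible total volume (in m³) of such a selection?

Subsets with value ≥ 92, sorted by total volume:
- C+F+G: volume 19, value 114
- C+D+F+G: volume 21, value 117
Minimum volume: 19 m³.

19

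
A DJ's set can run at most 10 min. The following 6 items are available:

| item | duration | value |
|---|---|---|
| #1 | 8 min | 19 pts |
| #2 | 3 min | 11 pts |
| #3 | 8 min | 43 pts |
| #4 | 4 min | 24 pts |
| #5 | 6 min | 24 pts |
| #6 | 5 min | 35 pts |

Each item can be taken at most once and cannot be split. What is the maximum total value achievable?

59 pts

This is a 0/1 knapsack; check combinations near the capacity.
- #4+#6: duration 4+5=9, value 24+35=59
- #4+#5: duration 4+6=10, value 24+24=48
- #2+#6: duration 3+5=8, value 11+35=46
Best: 59 pts.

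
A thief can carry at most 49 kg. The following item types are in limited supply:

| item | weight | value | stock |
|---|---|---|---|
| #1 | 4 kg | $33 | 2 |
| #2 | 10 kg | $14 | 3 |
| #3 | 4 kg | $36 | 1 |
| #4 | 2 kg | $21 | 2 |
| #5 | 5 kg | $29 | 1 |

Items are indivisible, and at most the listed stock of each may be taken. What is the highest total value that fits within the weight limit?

Top feasible selections:
- 2×#1 + 2×#2 + 1×#3 + 2×#4 + 1×#5: weight 41, value 201
- 2×#1 + 3×#2 + 1×#3 + 1×#4 + 1×#5: weight 49, value 194
Best: $201.

$201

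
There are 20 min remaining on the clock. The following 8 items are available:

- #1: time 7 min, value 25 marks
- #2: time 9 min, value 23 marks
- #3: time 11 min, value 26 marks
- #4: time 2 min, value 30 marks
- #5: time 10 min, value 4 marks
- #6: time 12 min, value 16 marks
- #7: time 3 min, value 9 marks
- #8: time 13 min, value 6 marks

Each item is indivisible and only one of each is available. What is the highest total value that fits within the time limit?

81 marks

Check high-value combinations within 20 min:
- #1+#3+#4: time 7+11+2=20, value 25+26+30=81
- #1+#2+#4: time 7+9+2=18, value 25+23+30=78
- #3+#4+#7: time 11+2+3=16, value 26+30+9=65
Best: 81 marks.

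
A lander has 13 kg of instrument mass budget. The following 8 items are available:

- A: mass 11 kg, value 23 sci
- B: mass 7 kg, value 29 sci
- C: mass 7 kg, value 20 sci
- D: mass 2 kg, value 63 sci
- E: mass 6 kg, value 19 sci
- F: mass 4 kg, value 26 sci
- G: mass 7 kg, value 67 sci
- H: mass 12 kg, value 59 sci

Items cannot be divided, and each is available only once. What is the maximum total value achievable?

156 sci

Check high-value combinations within 13 kg:
- D+F+G: mass 2+4+7=13, value 63+26+67=156
- D+G: mass 2+7=9, value 63+67=130
- B+D+F: mass 7+2+4=13, value 29+63+26=118
Best: 156 sci.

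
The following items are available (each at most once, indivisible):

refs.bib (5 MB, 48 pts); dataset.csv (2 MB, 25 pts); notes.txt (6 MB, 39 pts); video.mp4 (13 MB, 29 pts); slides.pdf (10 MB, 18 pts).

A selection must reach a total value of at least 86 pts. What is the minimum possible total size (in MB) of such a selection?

Subsets with value ≥ 86, sorted by total size:
- refs.bib+notes.txt: size 11, value 87
- refs.bib+dataset.csv+notes.txt: size 13, value 112
- refs.bib+dataset.csv+slides.pdf: size 17, value 91
- refs.bib+dataset.csv+video.mp4: size 20, value 102
Minimum size: 11 MB.

11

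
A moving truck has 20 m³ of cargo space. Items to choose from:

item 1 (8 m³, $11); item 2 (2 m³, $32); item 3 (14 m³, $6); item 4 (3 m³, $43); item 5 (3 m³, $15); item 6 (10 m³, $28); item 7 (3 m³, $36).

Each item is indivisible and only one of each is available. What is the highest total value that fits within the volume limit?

$139

Check high-value combinations within 20 m³:
- item 2+item 4+item 6+item 7: volume 2+3+10+3=18, value 32+43+28+36=139
- item 1+item 2+item 4+item 5+item 7: volume 8+2+3+3+3=19, value 11+32+43+15+36=137
- item 2+item 4+item 5+item 7: volume 2+3+3+3=11, value 32+43+15+36=126
Best: $139.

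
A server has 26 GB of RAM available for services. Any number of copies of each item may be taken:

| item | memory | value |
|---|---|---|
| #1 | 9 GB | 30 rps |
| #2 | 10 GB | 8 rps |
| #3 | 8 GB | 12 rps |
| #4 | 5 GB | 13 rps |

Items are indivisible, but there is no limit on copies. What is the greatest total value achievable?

Best value-per-unit is #1 at 30/9; filling with it alone gives 2×30 = 60.
Optimal mix: 2×#1 + 1×#4 → memory 23, value 73.

73 rps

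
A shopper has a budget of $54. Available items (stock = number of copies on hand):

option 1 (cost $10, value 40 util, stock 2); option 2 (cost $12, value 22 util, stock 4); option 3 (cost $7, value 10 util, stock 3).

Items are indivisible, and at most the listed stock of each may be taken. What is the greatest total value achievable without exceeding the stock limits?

134 util

Top feasible selections:
- 2×option 1 + 2×option 2 + 1×option 3: cost 51, value 134
- 2×option 1 + 1×option 2 + 3×option 3: cost 53, value 132
Best: 134 util.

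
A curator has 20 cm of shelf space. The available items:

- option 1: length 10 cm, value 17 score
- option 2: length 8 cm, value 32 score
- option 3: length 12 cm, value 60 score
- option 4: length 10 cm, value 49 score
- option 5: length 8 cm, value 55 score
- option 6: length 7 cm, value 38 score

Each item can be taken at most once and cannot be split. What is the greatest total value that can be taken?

Check high-value combinations within 20 cm:
- option 3+option 5: length 12+8=20, value 60+55=115
- option 4+option 5: length 10+8=18, value 49+55=104
- option 3+option 6: length 12+7=19, value 60+38=98
Best: 115 score.

115 score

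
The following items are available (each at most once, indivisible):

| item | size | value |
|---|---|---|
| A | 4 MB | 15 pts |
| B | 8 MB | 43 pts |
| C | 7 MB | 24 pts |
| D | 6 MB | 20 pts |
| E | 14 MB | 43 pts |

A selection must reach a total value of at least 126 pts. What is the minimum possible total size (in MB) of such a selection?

35

Subsets with value ≥ 126, sorted by total size:
- B+C+D+E: size 35, value 130
- A+B+C+D+E: size 39, value 145
Minimum size: 35 MB.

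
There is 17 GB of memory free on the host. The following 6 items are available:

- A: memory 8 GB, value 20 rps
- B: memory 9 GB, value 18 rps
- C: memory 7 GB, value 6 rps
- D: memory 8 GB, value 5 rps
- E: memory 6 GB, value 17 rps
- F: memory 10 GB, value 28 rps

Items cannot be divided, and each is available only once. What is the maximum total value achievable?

45 rps

Check high-value combinations within 17 GB:
- E+F: memory 6+10=16, value 17+28=45
- A+B: memory 8+9=17, value 20+18=38
- A+E: memory 8+6=14, value 20+17=37
- B+E: memory 9+6=15, value 18+17=35
- C+F: memory 7+10=17, value 6+28=34
Best: 45 rps.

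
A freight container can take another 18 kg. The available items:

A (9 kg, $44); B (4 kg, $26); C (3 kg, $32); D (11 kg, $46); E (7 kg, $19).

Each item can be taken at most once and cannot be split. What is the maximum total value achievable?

Check high-value combinations within 18 kg:
- B+C+D: weight 4+3+11=18, value 26+32+46=104
- A+B+C: weight 9+4+3=16, value 44+26+32=102
- C+D: weight 3+11=14, value 32+46=78
- B+C+E: weight 4+3+7=14, value 26+32+19=77
- A+C: weight 9+3=12, value 44+32=76
Best: $104.

$104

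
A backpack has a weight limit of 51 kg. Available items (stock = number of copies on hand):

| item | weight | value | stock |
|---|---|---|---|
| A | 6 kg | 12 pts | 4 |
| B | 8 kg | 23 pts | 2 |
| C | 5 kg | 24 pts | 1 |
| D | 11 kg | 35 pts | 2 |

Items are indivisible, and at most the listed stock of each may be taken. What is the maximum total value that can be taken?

152 pts

Best selections within weight 51 and stock limits:
- 1×A + 2×B + 1×C + 2×D: weight 49, value 152
- 4×A + 1×C + 2×D: weight 51, value 142
- 2×A + 1×B + 1×C + 2×D: weight 47, value 141
- 3×A + 2×B + 1×C + 1×D: weight 50, value 141
Best: 152 pts.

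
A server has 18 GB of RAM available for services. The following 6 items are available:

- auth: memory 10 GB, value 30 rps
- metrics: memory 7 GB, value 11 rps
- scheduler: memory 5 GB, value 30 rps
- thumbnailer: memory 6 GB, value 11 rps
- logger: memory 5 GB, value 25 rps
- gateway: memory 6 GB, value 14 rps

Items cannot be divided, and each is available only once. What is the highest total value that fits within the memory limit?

69 rps

Check high-value combinations within 18 GB:
- scheduler+logger+gateway: memory 5+5+6=16, value 30+25+14=69
- scheduler+thumbnailer+logger: memory 5+6+5=16, value 30+11+25=66
- metrics+scheduler+logger: memory 7+5+5=17, value 11+30+25=66
Best: 69 rps.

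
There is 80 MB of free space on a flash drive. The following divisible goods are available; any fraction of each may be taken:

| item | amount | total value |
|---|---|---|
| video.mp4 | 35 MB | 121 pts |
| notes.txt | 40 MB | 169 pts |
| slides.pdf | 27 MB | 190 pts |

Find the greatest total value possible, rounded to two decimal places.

Take in order of value per unit:
- slides.pdf (190/27 per unit): all 27 → value 190, running total 190.00
- notes.txt (169/40 per unit): all 40 → value 169, running total 359.00
- video.mp4 (121/35 per unit): 13 of 35 → value 13×121/35 = 44.9429, running total 403.94
Total 403.94.

403.94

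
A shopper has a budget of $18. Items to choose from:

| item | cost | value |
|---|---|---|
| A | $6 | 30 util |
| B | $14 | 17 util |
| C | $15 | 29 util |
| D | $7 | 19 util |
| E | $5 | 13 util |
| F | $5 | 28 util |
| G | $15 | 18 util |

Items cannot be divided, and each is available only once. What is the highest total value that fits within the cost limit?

77 util

Check high-value combinations within $18:
- A+D+F: cost 6+7+5=18, value 30+19+28=77
- A+E+F: cost 6+5+5=16, value 30+13+28=71
- A+D+E: cost 6+7+5=18, value 30+19+13=62
- D+E+F: cost 7+5+5=17, value 19+13+28=60
- A+F: cost 6+5=11, value 30+28=58
Best: 77 util.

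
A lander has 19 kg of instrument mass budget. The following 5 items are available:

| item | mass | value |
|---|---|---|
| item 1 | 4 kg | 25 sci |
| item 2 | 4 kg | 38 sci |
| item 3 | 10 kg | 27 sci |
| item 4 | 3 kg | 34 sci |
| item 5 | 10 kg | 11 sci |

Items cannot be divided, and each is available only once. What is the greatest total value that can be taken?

Check high-value combinations within 19 kg:
- item 2+item 3+item 4: mass 4+10+3=17, value 38+27+34=99
- item 1+item 2+item 4: mass 4+4+3=11, value 25+38+34=97
- item 1+item 2+item 3: mass 4+4+10=18, value 25+38+27=90
- item 1+item 3+item 4: mass 4+10+3=17, value 25+27+34=86
Best: 99 sci.

99 sci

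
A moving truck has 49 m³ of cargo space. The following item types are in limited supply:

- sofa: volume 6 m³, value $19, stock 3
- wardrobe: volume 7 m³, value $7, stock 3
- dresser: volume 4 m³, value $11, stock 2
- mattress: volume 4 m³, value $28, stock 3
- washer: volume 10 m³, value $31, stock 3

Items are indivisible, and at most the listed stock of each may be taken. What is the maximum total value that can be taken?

$196

Best selections within volume 49 and stock limits:
- 1×sofa + 3×mattress + 3×washer: volume 48, value 196
- 2×sofa + 1×dresser + 3×mattress + 2×washer: volume 48, value 195
- 3×sofa + 2×dresser + 3×mattress + 1×washer: volume 48, value 194
- 1×dresser + 3×mattress + 3×washer: volume 46, value 188
Best: $196.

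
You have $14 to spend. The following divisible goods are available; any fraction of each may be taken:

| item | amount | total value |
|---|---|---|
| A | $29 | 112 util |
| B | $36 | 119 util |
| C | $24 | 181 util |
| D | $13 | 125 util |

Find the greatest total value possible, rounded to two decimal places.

Take in order of value per unit:
- D (125/13 per unit): all 13 → value 125, running total 125.00
- C (181/24 per unit): 1 of 24 → value 1×181/24 = 7.5417, running total 132.54
Total 132.54.

132.54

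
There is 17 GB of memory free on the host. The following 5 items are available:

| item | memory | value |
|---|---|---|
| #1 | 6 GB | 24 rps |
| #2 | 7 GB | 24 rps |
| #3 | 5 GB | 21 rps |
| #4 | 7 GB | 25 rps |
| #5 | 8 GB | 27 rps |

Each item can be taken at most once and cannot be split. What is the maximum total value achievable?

Check high-value combinations within 17 GB:
- #4+#5: memory 7+8=15, value 25+27=52
- #1+#5: memory 6+8=14, value 24+27=51
- #2+#5: memory 7+8=15, value 24+27=51
Best: 52 rps.

52 rps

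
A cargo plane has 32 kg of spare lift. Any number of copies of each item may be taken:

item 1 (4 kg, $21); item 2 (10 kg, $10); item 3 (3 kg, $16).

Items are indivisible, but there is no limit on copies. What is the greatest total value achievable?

Best value-per-unit is item 3 at 16/3; filling with it alone gives 10×16 = 160.
Optimal mix: 2×item 1 + 8×item 3 → weight 32, value 170.

$170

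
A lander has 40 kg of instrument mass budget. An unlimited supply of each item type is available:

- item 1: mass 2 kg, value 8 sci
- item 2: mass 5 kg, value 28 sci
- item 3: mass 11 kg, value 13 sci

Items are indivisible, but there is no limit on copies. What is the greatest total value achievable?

Best value-per-unit is item 2 at 28/5, and filling with it alone uses mass 8×5=40. No mix of the others beats 8×28 = 224.

224 sci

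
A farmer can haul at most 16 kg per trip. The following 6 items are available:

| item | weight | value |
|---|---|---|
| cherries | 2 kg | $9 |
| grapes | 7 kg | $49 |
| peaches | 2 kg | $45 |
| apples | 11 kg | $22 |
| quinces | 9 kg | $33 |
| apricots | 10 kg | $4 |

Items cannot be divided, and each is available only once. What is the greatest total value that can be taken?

$103

Check high-value combinations within 16 kg:
- cherries+grapes+peaches: weight 2+7+2=11, value 9+49+45=103
- grapes+peaches: weight 7+2=9, value 49+45=94
- cherries+peaches+quinces: weight 2+2+9=13, value 9+45+33=87
- grapes+quinces: weight 7+9=16, value 49+33=82
Best: $103.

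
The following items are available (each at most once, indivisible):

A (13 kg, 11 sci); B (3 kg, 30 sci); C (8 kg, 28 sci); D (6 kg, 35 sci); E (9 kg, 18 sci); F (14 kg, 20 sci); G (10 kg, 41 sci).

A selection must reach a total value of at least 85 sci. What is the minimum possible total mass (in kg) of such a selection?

Subsets with value ≥ 85, sorted by total mass:
- B+C+D: mass 17, value 93
- B+D+G: mass 19, value 106
- B+C+G: mass 21, value 99
Minimum mass: 17 kg.

17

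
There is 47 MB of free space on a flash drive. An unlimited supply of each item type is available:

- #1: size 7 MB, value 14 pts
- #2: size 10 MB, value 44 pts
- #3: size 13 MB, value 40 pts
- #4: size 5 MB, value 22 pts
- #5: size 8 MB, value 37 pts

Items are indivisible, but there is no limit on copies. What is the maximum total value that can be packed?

Best value-per-unit is #5 at 37/8; filling with it alone gives 5×37 = 185.
Optimal mix: 1×#2 + 1×#4 + 4×#5 → size 47, value 214.

214 pts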